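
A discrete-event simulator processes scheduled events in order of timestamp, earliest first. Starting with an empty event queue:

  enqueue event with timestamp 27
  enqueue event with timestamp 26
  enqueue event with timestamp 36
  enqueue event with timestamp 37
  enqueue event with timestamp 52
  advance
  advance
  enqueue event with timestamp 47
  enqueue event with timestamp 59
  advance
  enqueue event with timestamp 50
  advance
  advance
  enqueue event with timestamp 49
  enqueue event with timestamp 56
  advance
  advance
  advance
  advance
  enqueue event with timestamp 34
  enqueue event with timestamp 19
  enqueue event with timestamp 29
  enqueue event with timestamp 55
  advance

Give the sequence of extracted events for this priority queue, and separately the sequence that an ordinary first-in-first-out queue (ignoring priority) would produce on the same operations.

priority queue: 26 → 27 → 36 → 37 → 47 → 49 → 50 → 52 → 56 → 19; FIFO queue: [27, 26, 36, 37, 52, 47, 59, 50, 49, 56]

insert 27 → {27}
insert 26 → {26, 27}
insert 36 → {26, 27, 36}
insert 37 → {26, 27, 36, 37}
insert 52 → {26, 27, 36, 37, 52}
advance → 26; now {27, 36, 37, 52}
advance → 27; now {36, 37, 52}
insert 47 → {36, 37, 47, 52}
insert 59 → {36, 37, 47, 52, 59}
advance → 36; now {37, 47, 52, 59}
insert 50 → {37, 47, 50, 52, 59}
advance → 37; now {47, 50, 52, 59}
advance → 47; now {50, 52, 59}
insert 49 → {49, 50, 52, 59}
insert 56 → {49, 50, 52, 56, 59}
advance → 49; now {50, 52, 56, 59}
advance → 50; now {52, 56, 59}
advance → 52; now {56, 59}
advance → 56; now {59}
insert 34 → {34, 59}
insert 19 → {19, 34, 59}
insert 29 → {19, 29, 34, 59}
insert 55 → {19, 29, 34, 55, 59}
advance → 19; now {29, 34, 55, 59}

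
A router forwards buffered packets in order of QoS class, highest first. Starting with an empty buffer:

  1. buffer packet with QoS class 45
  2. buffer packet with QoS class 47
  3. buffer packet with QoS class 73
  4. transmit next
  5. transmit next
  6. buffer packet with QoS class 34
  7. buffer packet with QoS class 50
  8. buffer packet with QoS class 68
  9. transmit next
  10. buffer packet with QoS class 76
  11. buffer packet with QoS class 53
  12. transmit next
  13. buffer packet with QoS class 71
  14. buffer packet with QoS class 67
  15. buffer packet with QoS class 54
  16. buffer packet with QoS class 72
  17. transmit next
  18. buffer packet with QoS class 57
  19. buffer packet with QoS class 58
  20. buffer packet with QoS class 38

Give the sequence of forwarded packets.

insert 45 → {45}
insert 47 → {47, 45}
insert 73 → {73, 47, 45}
transmit next → 73; now {47, 45}
transmit next → 47; now {45}
insert 34 → {45, 34}
insert 50 → {50, 45, 34}
insert 68 → {68, 50, 45, 34}
transmit next → 68; now {50, 45, 34}
insert 76 → {76, 50, 45, 34}
insert 53 → {76, 53, 50, 45, 34}
transmit next → 76; now {53, 50, 45, 34}
insert 71 → {71, 53, 50, 45, 34}
insert 67 → {71, 67, 53, 50, 45, 34}
insert 54 → {71, 67, 54, 53, 50, 45, 34}
insert 72 → {72, 71, 67, 54, 53, 50, 45, 34}
transmit next → 72; now {71, 67, 54, 53, 50, 45, 34}
insert 57 → {71, 67, 57, 54, 53, 50, 45, 34}
insert 58 → {71, 67, 58, 57, 54, 53, 50, 45, 34}
insert 38 → {71, 67, 58, 57, 54, 53, 50, 45, 38, 34}

73, 47, 68, 76, 72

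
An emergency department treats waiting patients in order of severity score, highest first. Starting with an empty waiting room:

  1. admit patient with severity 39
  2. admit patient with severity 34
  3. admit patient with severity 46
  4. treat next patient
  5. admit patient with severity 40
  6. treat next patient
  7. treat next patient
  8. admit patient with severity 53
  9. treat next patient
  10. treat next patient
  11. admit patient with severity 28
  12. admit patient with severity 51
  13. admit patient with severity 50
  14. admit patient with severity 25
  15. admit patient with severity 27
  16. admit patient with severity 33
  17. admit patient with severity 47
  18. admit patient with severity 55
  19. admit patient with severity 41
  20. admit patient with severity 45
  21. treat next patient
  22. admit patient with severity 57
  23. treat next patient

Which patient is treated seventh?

57

insert 39 → {39}
insert 34 → {39, 34}
insert 46 → {46, 39, 34}
treat next patient → 46; now {39, 34}
insert 40 → {40, 39, 34}
treat next patient → 40; now {39, 34}
treat next patient → 39; now {34}
insert 53 → {53, 34}
treat next patient → 53; now {34}
treat next patient → 34; now {}
insert 28 → {28}
insert 51 → {51, 28}
insert 50 → {51, 50, 28}
insert 25 → {51, 50, 28, 25}
insert 27 → {51, 50, 28, 27, 25}
insert 33 → {51, 50, 33, 28, 27, 25}
insert 47 → {51, 50, 47, 33, 28, 27, 25}
insert 55 → {55, 51, 50, 47, 33, 28, 27, 25}
insert 41 → {55, 51, 50, 47, 41, 33, 28, 27, 25}
insert 45 → {55, 51, 50, 47, 45, 41, 33, 28, 27, 25}
treat next patient → 55; now {51, 50, 47, 45, 41, 33, 28, 27, 25}
insert 57 → {57, 51, 50, 47, 45, 41, 33, 28, 27, 25}
treat next patient → 57; now {51, 50, 47, 45, 41, 33, 28, 27, 25}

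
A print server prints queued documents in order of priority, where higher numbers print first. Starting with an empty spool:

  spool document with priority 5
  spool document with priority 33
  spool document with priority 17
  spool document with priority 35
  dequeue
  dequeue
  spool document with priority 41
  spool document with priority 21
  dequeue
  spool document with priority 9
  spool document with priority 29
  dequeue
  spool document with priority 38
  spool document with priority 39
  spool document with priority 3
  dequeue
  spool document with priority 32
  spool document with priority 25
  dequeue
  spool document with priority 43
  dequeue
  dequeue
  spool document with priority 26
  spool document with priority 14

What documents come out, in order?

35 → 33 → 41 → 29 → 39 → 38 → 43 → 32

insert 5 → {5}
insert 33 → {33, 5}
insert 17 → {33, 17, 5}
insert 35 → {35, 33, 17, 5}
dequeue → 35; now {33, 17, 5}
dequeue → 33; now {17, 5}
insert 41 → {41, 17, 5}
insert 21 → {41, 21, 17, 5}
dequeue → 41; now {21, 17, 5}
insert 9 → {21, 17, 9, 5}
insert 29 → {29, 21, 17, 9, 5}
dequeue → 29; now {21, 17, 9, 5}
insert 38 → {38, 21, 17, 9, 5}
insert 39 → {39, 38, 21, 17, 9, 5}
insert 3 → {39, 38, 21, 17, 9, 5, 3}
dequeue → 39; now {38, 21, 17, 9, 5, 3}
insert 32 → {38, 32, 21, 17, 9, 5, 3}
insert 25 → {38, 32, 25, 21, 17, 9, 5, 3}
dequeue → 38; now {32, 25, 21, 17, 9, 5, 3}
insert 43 → {43, 32, 25, 21, 17, 9, 5, 3}
dequeue → 43; now {32, 25, 21, 17, 9, 5, 3}
dequeue → 32; now {25, 21, 17, 9, 5, 3}
insert 26 → {26, 25, 21, 17, 9, 5, 3}
insert 14 → {26, 25, 21, 17, 14, 9, 5, 3}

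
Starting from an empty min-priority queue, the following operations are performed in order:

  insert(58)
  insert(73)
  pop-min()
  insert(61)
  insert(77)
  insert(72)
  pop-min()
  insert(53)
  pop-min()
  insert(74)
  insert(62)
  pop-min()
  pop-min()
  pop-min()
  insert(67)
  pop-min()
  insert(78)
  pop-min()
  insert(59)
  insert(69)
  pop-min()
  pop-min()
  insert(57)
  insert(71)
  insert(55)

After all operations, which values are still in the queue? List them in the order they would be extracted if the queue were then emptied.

insert 58 → {58}
insert 73 → {58, 73}
pop-min → 58; now {73}
insert 61 → {61, 73}
insert 77 → {61, 73, 77}
insert 72 → {61, 72, 73, 77}
pop-min → 61; now {72, 73, 77}
insert 53 → {53, 72, 73, 77}
pop-min → 53; now {72, 73, 77}
insert 74 → {72, 73, 74, 77}
insert 62 → {62, 72, 73, 74, 77}
pop-min → 62; now {72, 73, 74, 77}
pop-min → 72; now {73, 74, 77}
pop-min → 73; now {74, 77}
insert 67 → {67, 74, 77}
pop-min → 67; now {74, 77}
insert 78 → {74, 77, 78}
pop-min → 74; now {77, 78}
insert 59 → {59, 77, 78}
insert 69 → {59, 69, 77, 78}
pop-min → 59; now {69, 77, 78}
pop-min → 69; now {77, 78}
insert 57 → {57, 77, 78}
insert 71 → {57, 71, 77, 78}
insert 55 → {55, 57, 71, 77, 78}

55, 57, 71, 77, 78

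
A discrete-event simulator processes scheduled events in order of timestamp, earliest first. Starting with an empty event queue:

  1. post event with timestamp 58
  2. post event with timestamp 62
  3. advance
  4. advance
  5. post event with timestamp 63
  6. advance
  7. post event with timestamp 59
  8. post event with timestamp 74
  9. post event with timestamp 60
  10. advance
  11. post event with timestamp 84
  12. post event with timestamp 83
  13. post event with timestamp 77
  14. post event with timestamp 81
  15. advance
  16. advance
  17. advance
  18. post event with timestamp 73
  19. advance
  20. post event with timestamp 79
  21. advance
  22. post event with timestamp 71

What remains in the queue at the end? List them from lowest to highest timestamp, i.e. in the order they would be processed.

71, 81, 83, 84

insert 58 → {58}
insert 62 → {58, 62}
advance → 58; now {62}
advance → 62; now {}
insert 63 → {63}
advance → 63; now {}
insert 59 → {59}
insert 74 → {59, 74}
insert 60 → {59, 60, 74}
advance → 59; now {60, 74}
insert 84 → {60, 74, 84}
insert 83 → {60, 74, 83, 84}
insert 77 → {60, 74, 77, 83, 84}
insert 81 → {60, 74, 77, 81, 83, 84}
advance → 60; now {74, 77, 81, 83, 84}
advance → 74; now {77, 81, 83, 84}
advance → 77; now {81, 83, 84}
insert 73 → {73, 81, 83, 84}
advance → 73; now {81, 83, 84}
insert 79 → {79, 81, 83, 84}
advance → 79; now {81, 83, 84}
insert 71 → {71, 81, 83, 84}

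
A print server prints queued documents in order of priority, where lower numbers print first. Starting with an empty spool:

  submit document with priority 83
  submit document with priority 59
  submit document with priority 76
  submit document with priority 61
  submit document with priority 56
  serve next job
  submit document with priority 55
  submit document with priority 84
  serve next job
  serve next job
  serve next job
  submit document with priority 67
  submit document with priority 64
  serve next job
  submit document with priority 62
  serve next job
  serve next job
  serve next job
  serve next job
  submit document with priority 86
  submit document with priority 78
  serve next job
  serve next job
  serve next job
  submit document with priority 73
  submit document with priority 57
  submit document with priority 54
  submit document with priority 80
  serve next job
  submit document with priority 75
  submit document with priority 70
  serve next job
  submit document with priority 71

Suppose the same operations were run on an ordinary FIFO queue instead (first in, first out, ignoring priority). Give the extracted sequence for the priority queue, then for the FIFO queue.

insert 83 → {83}
insert 59 → {59, 83}
insert 76 → {59, 76, 83}
insert 61 → {59, 61, 76, 83}
insert 56 → {56, 59, 61, 76, 83}
serve next job → 56; now {59, 61, 76, 83}
insert 55 → {55, 59, 61, 76, 83}
insert 84 → {55, 59, 61, 76, 83, 84}
serve next job → 55; now {59, 61, 76, 83, 84}
serve next job → 59; now {61, 76, 83, 84}
serve next job → 61; now {76, 83, 84}
insert 67 → {67, 76, 83, 84}
insert 64 → {64, 67, 76, 83, 84}
serve next job → 64; now {67, 76, 83, 84}
insert 62 → {62, 67, 76, 83, 84}
serve next job → 62; now {67, 76, 83, 84}
serve next job → 67; now {76, 83, 84}
serve next job → 76; now {83, 84}
serve next job → 83; now {84}
insert 86 → {84, 86}
insert 78 → {78, 84, 86}
serve next job → 78; now {84, 86}
serve next job → 84; now {86}
serve next job → 86; now {}
insert 73 → {73}
insert 57 → {57, 73}
insert 54 → {54, 57, 73}
insert 80 → {54, 57, 73, 80}
serve next job → 54; now {57, 73, 80}
insert 75 → {57, 73, 75, 80}
insert 70 → {57, 70, 73, 75, 80}
serve next job → 57; now {70, 73, 75, 80}
insert 71 → {70, 71, 73, 75, 80}

priority queue: [56, 55, 59, 61, 64, 62, 67, 76, 83, 78, 84, 86, 54, 57]; FIFO queue: 83 → 59 → 76 → 61 → 56 → 55 → 84 → 67 → 64 → 62 → 86 → 78 → 73 → 57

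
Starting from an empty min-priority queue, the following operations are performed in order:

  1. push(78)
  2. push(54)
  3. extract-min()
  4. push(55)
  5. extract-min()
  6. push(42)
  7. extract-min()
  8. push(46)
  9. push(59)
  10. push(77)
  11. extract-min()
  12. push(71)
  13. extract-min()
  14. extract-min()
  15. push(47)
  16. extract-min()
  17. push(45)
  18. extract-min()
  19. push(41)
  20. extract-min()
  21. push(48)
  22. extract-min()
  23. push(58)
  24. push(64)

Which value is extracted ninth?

41

insert 78 → {78}
insert 54 → {54, 78}
extract-min → 54; now {78}
insert 55 → {55, 78}
extract-min → 55; now {78}
insert 42 → {42, 78}
extract-min → 42; now {78}
insert 46 → {46, 78}
insert 59 → {46, 59, 78}
insert 77 → {46, 59, 77, 78}
extract-min → 46; now {59, 77, 78}
insert 71 → {59, 71, 77, 78}
extract-min → 59; now {71, 77, 78}
extract-min → 71; now {77, 78}
insert 47 → {47, 77, 78}
extract-min → 47; now {77, 78}
insert 45 → {45, 77, 78}
extract-min → 45; now {77, 78}
insert 41 → {41, 77, 78}
extract-min → 41; now {77, 78}
insert 48 → {48, 77, 78}
extract-min → 48; now {77, 78}
insert 58 → {58, 77, 78}
insert 64 → {58, 64, 77, 78}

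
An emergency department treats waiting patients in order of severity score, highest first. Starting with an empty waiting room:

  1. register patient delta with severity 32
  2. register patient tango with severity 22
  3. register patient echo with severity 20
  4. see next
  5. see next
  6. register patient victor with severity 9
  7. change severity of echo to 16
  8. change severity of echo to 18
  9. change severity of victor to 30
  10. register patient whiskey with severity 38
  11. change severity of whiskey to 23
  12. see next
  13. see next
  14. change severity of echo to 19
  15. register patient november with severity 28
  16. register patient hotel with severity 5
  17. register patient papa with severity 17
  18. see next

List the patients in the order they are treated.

add delta (severity 32) → {delta:32}
add tango (severity 22) → {delta:32, tango:22}
add echo (severity 20) → {delta:32, tango:22, echo:20}
see next → delta; now {tango:22, echo:20}
see next → tango; now {echo:20}
add victor (severity 9) → {echo:20, victor:9}
update echo to severity 16 → {echo:16, victor:9}
update echo to severity 18 → {echo:18, victor:9}
update victor to severity 30 → {victor:30, echo:18}
add whiskey (severity 38) → {whiskey:38, victor:30, echo:18}
update whiskey to severity 23 → {victor:30, whiskey:23, echo:18}
see next → victor; now {whiskey:23, echo:18}
see next → whiskey; now {echo:18}
update echo to severity 19 → {echo:19}
add november (severity 28) → {november:28, echo:19}
add hotel (severity 5) → {november:28, echo:19, hotel:5}
add papa (severity 17) → {november:28, echo:19, papa:17, hotel:5}
see next → november; now {echo:19, papa:17, hotel:5}

[delta, tango, victor, whiskey, november]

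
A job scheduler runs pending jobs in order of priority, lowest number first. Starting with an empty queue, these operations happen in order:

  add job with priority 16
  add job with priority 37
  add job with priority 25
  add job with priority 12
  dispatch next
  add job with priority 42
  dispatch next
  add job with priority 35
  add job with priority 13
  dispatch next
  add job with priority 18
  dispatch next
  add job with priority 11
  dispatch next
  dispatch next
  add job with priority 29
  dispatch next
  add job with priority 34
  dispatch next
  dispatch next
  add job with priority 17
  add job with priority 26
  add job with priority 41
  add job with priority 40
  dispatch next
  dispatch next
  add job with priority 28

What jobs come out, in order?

insert 16 → {16}
insert 37 → {16, 37}
insert 25 → {16, 25, 37}
insert 12 → {12, 16, 25, 37}
dispatch next → 12; now {16, 25, 37}
insert 42 → {16, 25, 37, 42}
dispatch next → 16; now {25, 37, 42}
insert 35 → {25, 35, 37, 42}
insert 13 → {13, 25, 35, 37, 42}
dispatch next → 13; now {25, 35, 37, 42}
insert 18 → {18, 25, 35, 37, 42}
dispatch next → 18; now {25, 35, 37, 42}
insert 11 → {11, 25, 35, 37, 42}
dispatch next → 11; now {25, 35, 37, 42}
dispatch next → 25; now {35, 37, 42}
insert 29 → {29, 35, 37, 42}
dispatch next → 29; now {35, 37, 42}
insert 34 → {34, 35, 37, 42}
dispatch next → 34; now {35, 37, 42}
dispatch next → 35; now {37, 42}
insert 17 → {17, 37, 42}
insert 26 → {17, 26, 37, 42}
insert 41 → {17, 26, 37, 41, 42}
insert 40 → {17, 26, 37, 40, 41, 42}
dispatch next → 17; now {26, 37, 40, 41, 42}
dispatch next → 26; now {37, 40, 41, 42}
insert 28 → {28, 37, 40, 41, 42}

12 → 16 → 13 → 18 → 11 → 25 → 29 → 34 → 35 → 17 → 26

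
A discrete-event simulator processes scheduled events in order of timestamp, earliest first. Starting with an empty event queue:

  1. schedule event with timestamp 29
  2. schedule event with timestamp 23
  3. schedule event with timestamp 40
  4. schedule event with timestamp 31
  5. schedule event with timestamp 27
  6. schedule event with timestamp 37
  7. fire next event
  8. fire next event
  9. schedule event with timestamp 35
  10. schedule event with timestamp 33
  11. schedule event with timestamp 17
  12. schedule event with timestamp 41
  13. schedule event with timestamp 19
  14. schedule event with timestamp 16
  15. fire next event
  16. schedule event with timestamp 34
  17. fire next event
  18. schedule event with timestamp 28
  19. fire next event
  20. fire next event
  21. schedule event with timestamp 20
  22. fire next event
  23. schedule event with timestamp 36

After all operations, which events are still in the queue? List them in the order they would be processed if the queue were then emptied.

[29, 31, 33, 34, 35, 36, 37, 40, 41]

insert 29 → {29}
insert 23 → {23, 29}
insert 40 → {23, 29, 40}
insert 31 → {23, 29, 31, 40}
insert 27 → {23, 27, 29, 31, 40}
insert 37 → {23, 27, 29, 31, 37, 40}
fire next event → 23; now {27, 29, 31, 37, 40}
fire next event → 27; now {29, 31, 37, 40}
insert 35 → {29, 31, 35, 37, 40}
insert 33 → {29, 31, 33, 35, 37, 40}
insert 17 → {17, 29, 31, 33, 35, 37, 40}
insert 41 → {17, 29, 31, 33, 35, 37, 40, 41}
insert 19 → {17, 19, 29, 31, 33, 35, 37, 40, 41}
insert 16 → {16, 17, 19, 29, 31, 33, 35, 37, 40, 41}
fire next event → 16; now {17, 19, 29, 31, 33, 35, 37, 40, 41}
insert 34 → {17, 19, 29, 31, 33, 34, 35, 37, 40, 41}
fire next event → 17; now {19, 29, 31, 33, 34, 35, 37, 40, 41}
insert 28 → {19, 28, 29, 31, 33, 34, 35, 37, 40, 41}
fire next event → 19; now {28, 29, 31, 33, 34, 35, 37, 40, 41}
fire next event → 28; now {29, 31, 33, 34, 35, 37, 40, 41}
insert 20 → {20, 29, 31, 33, 34, 35, 37, 40, 41}
fire next event → 20; now {29, 31, 33, 34, 35, 37, 40, 41}
insert 36 → {29, 31, 33, 34, 35, 36, 37, 40, 41}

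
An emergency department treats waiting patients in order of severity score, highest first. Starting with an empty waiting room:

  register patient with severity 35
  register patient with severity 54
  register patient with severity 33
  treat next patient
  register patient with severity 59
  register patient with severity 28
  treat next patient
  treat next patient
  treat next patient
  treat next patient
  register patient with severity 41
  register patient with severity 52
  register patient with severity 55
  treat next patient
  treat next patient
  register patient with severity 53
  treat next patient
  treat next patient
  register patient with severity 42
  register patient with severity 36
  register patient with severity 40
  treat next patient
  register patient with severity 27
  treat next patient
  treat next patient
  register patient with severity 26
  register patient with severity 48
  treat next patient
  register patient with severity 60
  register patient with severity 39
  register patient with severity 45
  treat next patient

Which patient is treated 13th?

48

insert 35 → {35}
insert 54 → {54, 35}
insert 33 → {54, 35, 33}
treat next patient → 54; now {35, 33}
insert 59 → {59, 35, 33}
insert 28 → {59, 35, 33, 28}
treat next patient → 59; now {35, 33, 28}
treat next patient → 35; now {33, 28}
treat next patient → 33; now {28}
treat next patient → 28; now {}
insert 41 → {41}
insert 52 → {52, 41}
insert 55 → {55, 52, 41}
treat next patient → 55; now {52, 41}
treat next patient → 52; now {41}
insert 53 → {53, 41}
treat next patient → 53; now {41}
treat next patient → 41; now {}
insert 42 → {42}
insert 36 → {42, 36}
insert 40 → {42, 40, 36}
treat next patient → 42; now {40, 36}
insert 27 → {40, 36, 27}
treat next patient → 40; now {36, 27}
treat next patient → 36; now {27}
insert 26 → {27, 26}
insert 48 → {48, 27, 26}
treat next patient → 48; now {27, 26}
insert 60 → {60, 27, 26}
insert 39 → {60, 39, 27, 26}
insert 45 → {60, 45, 39, 27, 26}
treat next patient → 60; now {45, 39, 27, 26}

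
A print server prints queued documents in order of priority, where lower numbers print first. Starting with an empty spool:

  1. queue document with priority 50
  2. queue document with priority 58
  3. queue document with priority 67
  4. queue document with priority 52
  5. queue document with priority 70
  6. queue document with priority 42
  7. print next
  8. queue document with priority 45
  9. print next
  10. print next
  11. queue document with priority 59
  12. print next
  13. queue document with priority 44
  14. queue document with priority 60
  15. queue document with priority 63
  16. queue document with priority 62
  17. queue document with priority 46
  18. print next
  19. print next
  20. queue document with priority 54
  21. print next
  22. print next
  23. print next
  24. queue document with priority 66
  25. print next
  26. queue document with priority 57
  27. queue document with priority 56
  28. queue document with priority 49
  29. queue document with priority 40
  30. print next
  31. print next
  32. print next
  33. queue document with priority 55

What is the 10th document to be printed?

60

insert 50 → {50}
insert 58 → {50, 58}
insert 67 → {50, 58, 67}
insert 52 → {50, 52, 58, 67}
insert 70 → {50, 52, 58, 67, 70}
insert 42 → {42, 50, 52, 58, 67, 70}
print next → 42; now {50, 52, 58, 67, 70}
insert 45 → {45, 50, 52, 58, 67, 70}
print next → 45; now {50, 52, 58, 67, 70}
print next → 50; now {52, 58, 67, 70}
insert 59 → {52, 58, 59, 67, 70}
print next → 52; now {58, 59, 67, 70}
insert 44 → {44, 58, 59, 67, 70}
insert 60 → {44, 58, 59, 60, 67, 70}
insert 63 → {44, 58, 59, 60, 63, 67, 70}
insert 62 → {44, 58, 59, 60, 62, 63, 67, 70}
insert 46 → {44, 46, 58, 59, 60, 62, 63, 67, 70}
print next → 44; now {46, 58, 59, 60, 62, 63, 67, 70}
print next → 46; now {58, 59, 60, 62, 63, 67, 70}
insert 54 → {54, 58, 59, 60, 62, 63, 67, 70}
print next → 54; now {58, 59, 60, 62, 63, 67, 70}
print next → 58; now {59, 60, 62, 63, 67, 70}
print next → 59; now {60, 62, 63, 67, 70}
insert 66 → {60, 62, 63, 66, 67, 70}
print next → 60; now {62, 63, 66, 67, 70}
insert 57 → {57, 62, 63, 66, 67, 70}
insert 56 → {56, 57, 62, 63, 66, 67, 70}
insert 49 → {49, 56, 57, 62, 63, 66, 67, 70}
insert 40 → {40, 49, 56, 57, 62, 63, 66, 67, 70}
print next → 40; now {49, 56, 57, 62, 63, 66, 67, 70}
print next → 49; now {56, 57, 62, 63, 66, 67, 70}
print next → 56; now {57, 62, 63, 66, 67, 70}
insert 55 → {55, 57, 62, 63, 66, 67, 70}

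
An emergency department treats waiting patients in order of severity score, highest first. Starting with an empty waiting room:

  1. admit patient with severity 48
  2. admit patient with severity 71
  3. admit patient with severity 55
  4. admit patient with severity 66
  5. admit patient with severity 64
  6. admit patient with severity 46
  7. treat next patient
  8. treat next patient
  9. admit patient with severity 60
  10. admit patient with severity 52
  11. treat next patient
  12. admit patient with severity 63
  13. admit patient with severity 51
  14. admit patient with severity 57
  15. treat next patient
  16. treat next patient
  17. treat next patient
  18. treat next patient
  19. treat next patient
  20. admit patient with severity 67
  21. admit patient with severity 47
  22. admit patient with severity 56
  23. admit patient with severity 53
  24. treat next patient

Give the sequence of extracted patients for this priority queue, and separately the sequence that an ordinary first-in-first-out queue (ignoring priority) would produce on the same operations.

insert 48 → {48}
insert 71 → {71, 48}
insert 55 → {71, 55, 48}
insert 66 → {71, 66, 55, 48}
insert 64 → {71, 66, 64, 55, 48}
insert 46 → {71, 66, 64, 55, 48, 46}
treat next patient → 71; now {66, 64, 55, 48, 46}
treat next patient → 66; now {64, 55, 48, 46}
insert 60 → {64, 60, 55, 48, 46}
insert 52 → {64, 60, 55, 52, 48, 46}
treat next patient → 64; now {60, 55, 52, 48, 46}
insert 63 → {63, 60, 55, 52, 48, 46}
insert 51 → {63, 60, 55, 52, 51, 48, 46}
insert 57 → {63, 60, 57, 55, 52, 51, 48, 46}
treat next patient → 63; now {60, 57, 55, 52, 51, 48, 46}
treat next patient → 60; now {57, 55, 52, 51, 48, 46}
treat next patient → 57; now {55, 52, 51, 48, 46}
treat next patient → 55; now {52, 51, 48, 46}
treat next patient → 52; now {51, 48, 46}
insert 67 → {67, 51, 48, 46}
insert 47 → {67, 51, 48, 47, 46}
insert 56 → {67, 56, 51, 48, 47, 46}
insert 53 → {67, 56, 53, 51, 48, 47, 46}
treat next patient → 67; now {56, 53, 51, 48, 47, 46}

priority queue: 71 → 66 → 64 → 63 → 60 → 57 → 55 → 52 → 67; FIFO queue: [48, 71, 55, 66, 64, 46, 60, 52, 63]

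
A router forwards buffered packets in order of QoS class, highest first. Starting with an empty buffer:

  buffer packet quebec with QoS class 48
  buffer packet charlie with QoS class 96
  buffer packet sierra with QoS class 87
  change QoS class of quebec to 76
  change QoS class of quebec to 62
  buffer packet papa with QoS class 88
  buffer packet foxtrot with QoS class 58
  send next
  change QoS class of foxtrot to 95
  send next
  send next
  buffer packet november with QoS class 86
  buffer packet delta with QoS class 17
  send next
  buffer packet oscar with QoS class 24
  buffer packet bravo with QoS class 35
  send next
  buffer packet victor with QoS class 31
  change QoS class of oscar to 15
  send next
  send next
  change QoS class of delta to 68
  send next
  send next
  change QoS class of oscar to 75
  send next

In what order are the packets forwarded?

[charlie, foxtrot, papa, sierra, november, quebec, bravo, delta, victor, oscar]

add quebec (QoS class 48) → {quebec:48}
add charlie (QoS class 96) → {charlie:96, quebec:48}
add sierra (QoS class 87) → {charlie:96, sierra:87, quebec:48}
update quebec to QoS class 76 → {charlie:96, sierra:87, quebec:76}
update quebec to QoS class 62 → {charlie:96, sierra:87, quebec:62}
add papa (QoS class 88) → {charlie:96, papa:88, sierra:87, quebec:62}
add foxtrot (QoS class 58) → {charlie:96, papa:88, sierra:87, quebec:62, foxtrot:58}
send next → charlie; now {papa:88, sierra:87, quebec:62, foxtrot:58}
update foxtrot to QoS class 95 → {foxtrot:95, papa:88, sierra:87, quebec:62}
send next → foxtrot; now {papa:88, sierra:87, quebec:62}
send next → papa; now {sierra:87, quebec:62}
add november (QoS class 86) → {sierra:87, november:86, quebec:62}
add delta (QoS class 17) → {sierra:87, november:86, quebec:62, delta:17}
send next → sierra; now {november:86, quebec:62, delta:17}
add oscar (QoS class 24) → {november:86, quebec:62, oscar:24, delta:17}
add bravo (QoS class 35) → {november:86, quebec:62, bravo:35, oscar:24, delta:17}
send next → november; now {quebec:62, bravo:35, oscar:24, delta:17}
add victor (QoS class 31) → {quebec:62, bravo:35, victor:31, oscar:24, delta:17}
update oscar to QoS class 15 → {quebec:62, bravo:35, victor:31, delta:17, oscar:15}
send next → quebec; now {bravo:35, victor:31, delta:17, oscar:15}
send next → bravo; now {victor:31, delta:17, oscar:15}
update delta to QoS class 68 → {delta:68, victor:31, oscar:15}
send next → delta; now {victor:31, oscar:15}
send next → victor; now {oscar:15}
update oscar to QoS class 75 → {oscar:75}
send next → oscar; now {}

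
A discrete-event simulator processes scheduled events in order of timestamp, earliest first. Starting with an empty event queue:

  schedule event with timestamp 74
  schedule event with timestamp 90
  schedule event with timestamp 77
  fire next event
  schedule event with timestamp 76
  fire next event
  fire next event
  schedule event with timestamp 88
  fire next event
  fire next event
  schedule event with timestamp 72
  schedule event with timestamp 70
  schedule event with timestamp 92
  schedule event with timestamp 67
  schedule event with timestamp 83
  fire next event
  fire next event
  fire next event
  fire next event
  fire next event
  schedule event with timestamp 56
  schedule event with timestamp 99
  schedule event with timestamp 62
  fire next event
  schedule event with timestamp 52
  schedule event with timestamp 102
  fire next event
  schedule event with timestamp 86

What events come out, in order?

[74, 76, 77, 88, 90, 67, 70, 72, 83, 92, 56, 52]

insert 74 → {74}
insert 90 → {74, 90}
insert 77 → {74, 77, 90}
fire next event → 74; now {77, 90}
insert 76 → {76, 77, 90}
fire next event → 76; now {77, 90}
fire next event → 77; now {90}
insert 88 → {88, 90}
fire next event → 88; now {90}
fire next event → 90; now {}
insert 72 → {72}
insert 70 → {70, 72}
insert 92 → {70, 72, 92}
insert 67 → {67, 70, 72, 92}
insert 83 → {67, 70, 72, 83, 92}
fire next event → 67; now {70, 72, 83, 92}
fire next event → 70; now {72, 83, 92}
fire next event → 72; now {83, 92}
fire next event → 83; now {92}
fire next event → 92; now {}
insert 56 → {56}
insert 99 → {56, 99}
insert 62 → {56, 62, 99}
fire next event → 56; now {62, 99}
insert 52 → {52, 62, 99}
insert 102 → {52, 62, 99, 102}
fire next event → 52; now {62, 99, 102}
insert 86 → {62, 86, 99, 102}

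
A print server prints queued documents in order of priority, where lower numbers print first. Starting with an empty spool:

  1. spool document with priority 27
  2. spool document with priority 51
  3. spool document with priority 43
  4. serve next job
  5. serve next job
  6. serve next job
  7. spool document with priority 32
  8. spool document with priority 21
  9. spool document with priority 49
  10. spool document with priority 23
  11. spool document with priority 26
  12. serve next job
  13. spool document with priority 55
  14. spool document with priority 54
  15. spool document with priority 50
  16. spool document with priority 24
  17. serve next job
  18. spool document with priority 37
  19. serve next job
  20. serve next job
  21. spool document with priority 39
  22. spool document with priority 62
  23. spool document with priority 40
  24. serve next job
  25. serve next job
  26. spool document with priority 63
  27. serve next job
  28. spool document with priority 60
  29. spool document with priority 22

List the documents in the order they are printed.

insert 27 → {27}
insert 51 → {27, 51}
insert 43 → {27, 43, 51}
serve next job → 27; now {43, 51}
serve next job → 43; now {51}
serve next job → 51; now {}
insert 32 → {32}
insert 21 → {21, 32}
insert 49 → {21, 32, 49}
insert 23 → {21, 23, 32, 49}
insert 26 → {21, 23, 26, 32, 49}
serve next job → 21; now {23, 26, 32, 49}
insert 55 → {23, 26, 32, 49, 55}
insert 54 → {23, 26, 32, 49, 54, 55}
insert 50 → {23, 26, 32, 49, 50, 54, 55}
insert 24 → {23, 24, 26, 32, 49, 50, 54, 55}
serve next job → 23; now {24, 26, 32, 49, 50, 54, 55}
insert 37 → {24, 26, 32, 37, 49, 50, 54, 55}
serve next job → 24; now {26, 32, 37, 49, 50, 54, 55}
serve next job → 26; now {32, 37, 49, 50, 54, 55}
insert 39 → {32, 37, 39, 49, 50, 54, 55}
insert 62 → {32, 37, 39, 49, 50, 54, 55, 62}
insert 40 → {32, 37, 39, 40, 49, 50, 54, 55, 62}
serve next job → 32; now {37, 39, 40, 49, 50, 54, 55, 62}
serve next job → 37; now {39, 40, 49, 50, 54, 55, 62}
insert 63 → {39, 40, 49, 50, 54, 55, 62, 63}
serve next job → 39; now {40, 49, 50, 54, 55, 62, 63}
insert 60 → {40, 49, 50, 54, 55, 60, 62, 63}
insert 22 → {22, 40, 49, 50, 54, 55, 60, 62, 63}

[27, 43, 51, 21, 23, 24, 26, 32, 37, 39]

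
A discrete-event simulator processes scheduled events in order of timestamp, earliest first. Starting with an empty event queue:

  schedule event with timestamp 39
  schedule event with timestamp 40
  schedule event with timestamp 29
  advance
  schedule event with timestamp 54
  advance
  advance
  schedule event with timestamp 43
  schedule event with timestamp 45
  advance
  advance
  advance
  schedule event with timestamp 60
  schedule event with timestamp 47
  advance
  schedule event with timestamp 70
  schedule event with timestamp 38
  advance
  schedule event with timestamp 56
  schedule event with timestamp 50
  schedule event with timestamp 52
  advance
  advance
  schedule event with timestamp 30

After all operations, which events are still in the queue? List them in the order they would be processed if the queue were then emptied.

insert 39 → {39}
insert 40 → {39, 40}
insert 29 → {29, 39, 40}
advance → 29; now {39, 40}
insert 54 → {39, 40, 54}
advance → 39; now {40, 54}
advance → 40; now {54}
insert 43 → {43, 54}
insert 45 → {43, 45, 54}
advance → 43; now {45, 54}
advance → 45; now {54}
advance → 54; now {}
insert 60 → {60}
insert 47 → {47, 60}
advance → 47; now {60}
insert 70 → {60, 70}
insert 38 → {38, 60, 70}
advance → 38; now {60, 70}
insert 56 → {56, 60, 70}
insert 50 → {50, 56, 60, 70}
insert 52 → {50, 52, 56, 60, 70}
advance → 50; now {52, 56, 60, 70}
advance → 52; now {56, 60, 70}
insert 30 → {30, 56, 60, 70}

30 → 56 → 60 → 70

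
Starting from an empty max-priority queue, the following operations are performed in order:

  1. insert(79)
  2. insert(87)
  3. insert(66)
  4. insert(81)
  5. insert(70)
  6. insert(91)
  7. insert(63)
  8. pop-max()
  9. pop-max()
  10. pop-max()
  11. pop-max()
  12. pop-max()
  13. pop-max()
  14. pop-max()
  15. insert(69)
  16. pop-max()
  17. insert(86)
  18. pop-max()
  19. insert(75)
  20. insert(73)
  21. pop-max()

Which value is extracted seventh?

63

insert 79 → {79}
insert 87 → {87, 79}
insert 66 → {87, 79, 66}
insert 81 → {87, 81, 79, 66}
insert 70 → {87, 81, 79, 70, 66}
insert 91 → {91, 87, 81, 79, 70, 66}
insert 63 → {91, 87, 81, 79, 70, 66, 63}
pop-max → 91; now {87, 81, 79, 70, 66, 63}
pop-max → 87; now {81, 79, 70, 66, 63}
pop-max → 81; now {79, 70, 66, 63}
pop-max → 79; now {70, 66, 63}
pop-max → 70; now {66, 63}
pop-max → 66; now {63}
pop-max → 63; now {}
insert 69 → {69}
pop-max → 69; now {}
insert 86 → {86}
pop-max → 86; now {}
insert 75 → {75}
insert 73 → {75, 73}
pop-max → 75; now {73}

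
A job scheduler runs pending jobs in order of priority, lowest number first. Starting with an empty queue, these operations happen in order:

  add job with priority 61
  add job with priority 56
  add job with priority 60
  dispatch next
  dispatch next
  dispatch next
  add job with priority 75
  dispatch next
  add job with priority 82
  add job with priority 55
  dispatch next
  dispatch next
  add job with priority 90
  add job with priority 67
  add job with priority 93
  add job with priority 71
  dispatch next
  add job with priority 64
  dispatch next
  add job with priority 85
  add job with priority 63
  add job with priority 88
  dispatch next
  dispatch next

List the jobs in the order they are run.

[56, 60, 61, 75, 55, 82, 67, 64, 63, 71]

insert 61 → {61}
insert 56 → {56, 61}
insert 60 → {56, 60, 61}
dispatch next → 56; now {60, 61}
dispatch next → 60; now {61}
dispatch next → 61; now {}
insert 75 → {75}
dispatch next → 75; now {}
insert 82 → {82}
insert 55 → {55, 82}
dispatch next → 55; now {82}
dispatch next → 82; now {}
insert 90 → {90}
insert 67 → {67, 90}
insert 93 → {67, 90, 93}
insert 71 → {67, 71, 90, 93}
dispatch next → 67; now {71, 90, 93}
insert 64 → {64, 71, 90, 93}
dispatch next → 64; now {71, 90, 93}
insert 85 → {71, 85, 90, 93}
insert 63 → {63, 71, 85, 90, 93}
insert 88 → {63, 71, 85, 88, 90, 93}
dispatch next → 63; now {71, 85, 88, 90, 93}
dispatch next → 71; now {85, 88, 90, 93}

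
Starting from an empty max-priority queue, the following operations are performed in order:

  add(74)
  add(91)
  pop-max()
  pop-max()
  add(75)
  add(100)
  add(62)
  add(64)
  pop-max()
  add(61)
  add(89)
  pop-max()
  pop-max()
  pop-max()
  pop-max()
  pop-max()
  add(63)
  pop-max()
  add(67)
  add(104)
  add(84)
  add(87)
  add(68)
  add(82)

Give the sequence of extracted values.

insert 74 → {74}
insert 91 → {91, 74}
pop-max → 91; now {74}
pop-max → 74; now {}
insert 75 → {75}
insert 100 → {100, 75}
insert 62 → {100, 75, 62}
insert 64 → {100, 75, 64, 62}
pop-max → 100; now {75, 64, 62}
insert 61 → {75, 64, 62, 61}
insert 89 → {89, 75, 64, 62, 61}
pop-max → 89; now {75, 64, 62, 61}
pop-max → 75; now {64, 62, 61}
pop-max → 64; now {62, 61}
pop-max → 62; now {61}
pop-max → 61; now {}
insert 63 → {63}
pop-max → 63; now {}
insert 67 → {67}
insert 104 → {104, 67}
insert 84 → {104, 84, 67}
insert 87 → {104, 87, 84, 67}
insert 68 → {104, 87, 84, 68, 67}
insert 82 → {104, 87, 84, 82, 68, 67}

91 → 74 → 100 → 89 → 75 → 64 → 62 → 61 → 63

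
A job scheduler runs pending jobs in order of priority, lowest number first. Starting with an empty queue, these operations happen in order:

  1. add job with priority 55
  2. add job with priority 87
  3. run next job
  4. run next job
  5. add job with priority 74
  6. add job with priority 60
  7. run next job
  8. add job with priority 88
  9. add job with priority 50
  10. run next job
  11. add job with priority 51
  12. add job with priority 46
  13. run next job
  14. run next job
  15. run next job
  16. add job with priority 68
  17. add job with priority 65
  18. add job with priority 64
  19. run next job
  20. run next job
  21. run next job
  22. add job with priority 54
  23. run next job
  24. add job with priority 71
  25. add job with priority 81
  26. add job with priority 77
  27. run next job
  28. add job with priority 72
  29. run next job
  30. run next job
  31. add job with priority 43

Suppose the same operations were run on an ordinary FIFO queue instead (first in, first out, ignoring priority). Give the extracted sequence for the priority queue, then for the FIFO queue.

priority queue: [55, 87, 60, 50, 46, 51, 74, 64, 65, 68, 54, 71, 72, 77]; FIFO queue: [55, 87, 74, 60, 88, 50, 51, 46, 68, 65, 64, 54, 71, 81]

insert 55 → {55}
insert 87 → {55, 87}
run next job → 55; now {87}
run next job → 87; now {}
insert 74 → {74}
insert 60 → {60, 74}
run next job → 60; now {74}
insert 88 → {74, 88}
insert 50 → {50, 74, 88}
run next job → 50; now {74, 88}
insert 51 → {51, 74, 88}
insert 46 → {46, 51, 74, 88}
run next job → 46; now {51, 74, 88}
run next job → 51; now {74, 88}
run next job → 74; now {88}
insert 68 → {68, 88}
insert 65 → {65, 68, 88}
insert 64 → {64, 65, 68, 88}
run next job → 64; now {65, 68, 88}
run next job → 65; now {68, 88}
run next job → 68; now {88}
insert 54 → {54, 88}
run next job → 54; now {88}
insert 71 → {71, 88}
insert 81 → {71, 81, 88}
insert 77 → {71, 77, 81, 88}
run next job → 71; now {77, 81, 88}
insert 72 → {72, 77, 81, 88}
run next job → 72; now {77, 81, 88}
run next job → 77; now {81, 88}
insert 43 → {43, 81, 88}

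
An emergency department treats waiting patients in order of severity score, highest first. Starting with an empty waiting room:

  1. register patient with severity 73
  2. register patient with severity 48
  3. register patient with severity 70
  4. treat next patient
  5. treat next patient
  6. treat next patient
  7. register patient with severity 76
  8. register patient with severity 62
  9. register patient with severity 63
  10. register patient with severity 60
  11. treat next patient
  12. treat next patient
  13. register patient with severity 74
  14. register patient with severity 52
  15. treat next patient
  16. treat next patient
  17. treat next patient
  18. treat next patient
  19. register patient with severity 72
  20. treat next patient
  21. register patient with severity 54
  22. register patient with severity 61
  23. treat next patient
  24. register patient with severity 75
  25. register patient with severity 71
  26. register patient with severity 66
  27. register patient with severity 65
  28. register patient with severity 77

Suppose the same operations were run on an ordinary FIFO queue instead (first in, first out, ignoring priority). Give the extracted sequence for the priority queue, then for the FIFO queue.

insert 73 → {73}
insert 48 → {73, 48}
insert 70 → {73, 70, 48}
treat next patient → 73; now {70, 48}
treat next patient → 70; now {48}
treat next patient → 48; now {}
insert 76 → {76}
insert 62 → {76, 62}
insert 63 → {76, 63, 62}
insert 60 → {76, 63, 62, 60}
treat next patient → 76; now {63, 62, 60}
treat next patient → 63; now {62, 60}
insert 74 → {74, 62, 60}
insert 52 → {74, 62, 60, 52}
treat next patient → 74; now {62, 60, 52}
treat next patient → 62; now {60, 52}
treat next patient → 60; now {52}
treat next patient → 52; now {}
insert 72 → {72}
treat next patient → 72; now {}
insert 54 → {54}
insert 61 → {61, 54}
treat next patient → 61; now {54}
insert 75 → {75, 54}
insert 71 → {75, 71, 54}
insert 66 → {75, 71, 66, 54}
insert 65 → {75, 71, 66, 65, 54}
insert 77 → {77, 75, 71, 66, 65, 54}

priority queue: 73 → 70 → 48 → 76 → 63 → 74 → 62 → 60 → 52 → 72 → 61; FIFO queue: 73 → 48 → 70 → 76 → 62 → 63 → 60 → 74 → 52 → 72 → 54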